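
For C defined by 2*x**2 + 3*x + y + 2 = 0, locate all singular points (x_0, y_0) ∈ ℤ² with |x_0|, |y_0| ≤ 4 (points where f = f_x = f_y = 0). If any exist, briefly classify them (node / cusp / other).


No singular points in the scanned grid; C is smooth there.

Compute partial derivatives:
  f_x = 4*x + 3.
  f_y = 1.
f_y = 1 is a nonzero constant, so f_y never vanishes: no point (x, y) can satisfy f = f_x = f_y = 0. In particular no (x, y) ∈ {−4, ..., 4}² is singular; the curve is smooth.


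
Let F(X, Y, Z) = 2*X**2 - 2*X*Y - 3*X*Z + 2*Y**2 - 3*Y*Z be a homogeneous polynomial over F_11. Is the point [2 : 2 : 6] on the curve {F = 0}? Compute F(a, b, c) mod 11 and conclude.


F(2,2,6) ≡ 2 (mod 11); P is NOT on the curve.

Evaluate F(2, 2, 6) term-by-term (mod 11).
  2*X**2 ↦ 2·4·1·1 = 8
  -2*X*Y ↦ -2·2·2·1 = -8
  -3*X*Z ↦ -3·2·1·6 = -36
  2*Y**2 ↦ 2·1·4·1 = 8
  -3*Y*Z ↦ -3·1·2·6 = -36
Sum: F(2, 2, 6) = (8) + (-8) + (-36) + (8) + (-36) = -64.
Reducing mod 11: -64 ≡ 2 (mod 11).
Since F(a, b, c) ≡ 2 ≠ 0 (mod 11), P does NOT lie on the curve.


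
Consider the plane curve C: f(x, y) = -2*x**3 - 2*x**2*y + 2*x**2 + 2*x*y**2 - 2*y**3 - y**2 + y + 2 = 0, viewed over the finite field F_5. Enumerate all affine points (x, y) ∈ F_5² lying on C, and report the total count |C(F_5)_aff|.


Affine F_5-points: {(0, 1), (1, 1), (3, 4), (4, 1)}; count = 4.

For each of the 25 pairs (x, y) ∈ F_5², evaluate f(x, y) mod 5. Record the zeros.
  x = 0: [0↦2, 1↦0, 2↦4, 3↦2, 4↦2]  zeros at y ∈ {1}
  x = 1: [0↦2, 1↦0, 2↦3, 3↦4, 4↦1]  zeros at y ∈ {1}
  x = 2: [0↦4, 1↦3, 2↦1, 3↦1, 4↦1]  zeros at y ∈ ∅
  x = 3: [0↦1, 1↦2, 2↦1, 3↦1, 4↦0]  zeros at y ∈ {4}
  x = 4: [0↦1, 1↦0, 2↦1, 3↦2, 4↦1]  zeros at y ∈ {1}
Collecting zeros: affine points = {(0, 1), (1, 1), (3, 4), (4, 1)}.
Total count |C(F_5)_aff| = 4.


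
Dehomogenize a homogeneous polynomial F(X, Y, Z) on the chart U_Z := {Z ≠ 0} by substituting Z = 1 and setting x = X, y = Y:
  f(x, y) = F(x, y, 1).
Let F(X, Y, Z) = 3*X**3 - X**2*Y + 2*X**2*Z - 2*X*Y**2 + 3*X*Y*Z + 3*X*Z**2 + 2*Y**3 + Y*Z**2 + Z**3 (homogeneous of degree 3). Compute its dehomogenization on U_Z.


f(x, y) = 3*x**3 - x**2*y + 2*x**2 - 2*x*y**2 + 3*x*y + 3*x + 2*y**3 + y + 1

On U_Z we set Z = 1. Each monomial c·X^i·Y^j·Z^k in F becomes c·x^i·y^j·1^k = c·x^i·y^j.
Substituting Z = 1: F(X, Y, 1) = 3*x**3 - x**2*y + 2*x**2 - 2*x*y**2 + 3*x*y + 3*x + 2*y**3 + y + 1.
Note: deg(f) ≤ deg(F) = 3; strict inequality happens when F is divisible by Z (lost terms).


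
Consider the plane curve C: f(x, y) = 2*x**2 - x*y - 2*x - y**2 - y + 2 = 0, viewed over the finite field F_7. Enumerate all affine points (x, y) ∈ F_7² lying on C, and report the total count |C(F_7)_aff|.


Affine F_7-points: {(0, 1), (0, 5), (3, 0), (3, 3), (5, 0), (5, 1)}; count = 6.

For each of the 49 pairs (x, y) ∈ F_7², evaluate f(x, y) mod 7. Record the zeros.
  x = 0: [0↦2, 1↦0, 2↦3, 3↦4, 4↦3, 5↦0, 6↦2]  zeros at y ∈ {1, 5}
  x = 1: [0↦2, 1↦6, 2↦1, 3↦1, 4↦6, 5↦2, 6↦3]  zeros at y ∈ ∅
  x = 2: [0↦6, 1↦2, 2↦3, 3↦2, 4↦6, 5↦1, 6↦1]  zeros at y ∈ ∅
  x = 3: [0↦0, 1↦2, 2↦2, 3↦0, 4↦3, 5↦4, 6↦3]  zeros at y ∈ {0, 3}
  x = 4: [0↦5, 1↦6, 2↦5, 3↦2, 4↦4, 5↦4, 6↦2]  zeros at y ∈ ∅
  x = 5: [0↦0, 1↦0, 2↦5, 3↦1, 4↦2, 5↦1, 6↦5]  zeros at y ∈ {0, 1}
  x = 6: [0↦6, 1↦5, 2↦2, 3↦4, 4↦4, 5↦2, 6↦5]  zeros at y ∈ ∅
Collecting zeros: affine points = {(0, 1), (0, 5), (3, 0), (3, 3), (5, 0), (5, 1)}.
Total count |C(F_7)_aff| = 6.


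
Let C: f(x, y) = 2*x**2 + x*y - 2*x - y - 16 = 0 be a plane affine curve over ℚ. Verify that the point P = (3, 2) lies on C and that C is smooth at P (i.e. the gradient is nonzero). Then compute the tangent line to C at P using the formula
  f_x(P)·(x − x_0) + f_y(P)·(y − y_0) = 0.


Tangent line at P: 12*x + 2*y - 40 = 0.

Step 1: f(3, 2) = 0, so P lies on C.
Step 2: partial derivatives
  f_x(x, y) = 4*x + y - 2, f_y(x, y) = x - 1.
  f_x(P) = 12, f_y(P) = 2 (gradient nonzero, so P is smooth).
Step 3: tangent line at P: 12·(x − 3) + 2·(y − 2) = 0.
Expanding: 12*x + 2*y - 40 = 0.


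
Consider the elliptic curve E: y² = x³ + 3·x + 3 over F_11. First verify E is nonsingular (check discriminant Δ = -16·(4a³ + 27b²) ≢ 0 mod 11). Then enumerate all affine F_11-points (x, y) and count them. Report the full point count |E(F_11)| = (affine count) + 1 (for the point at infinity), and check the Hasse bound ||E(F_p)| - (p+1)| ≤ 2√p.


Affine points = {(0, 5), (0, 6), (5, 0), (7, 2), (7, 9), (8, 0), (9, 0)}; affine count = 7; |E(F_11)| = 8.

Discriminant check: Δ ∝ 4a³ + 27b² = 4·3³ + 27·3² = 4·27 + 27·9 ≡ 10 (mod 11). Nonzero ⇒ E is nonsingular.
For each x ∈ F_11, compute rhs = x³ + 3·x + 3 mod 11, then count y ∈ F_11 with y² ≡ rhs.
  x = 0: rhs = 3, matching y values: 5, 6 (2 points).
  x = 1: rhs = 7, matching y values: none (0 points).
  x = 2: rhs = 6, matching y values: none (0 points).
  x = 3: rhs = 6, matching y values: none (0 points).
  x = 4: rhs = 2, matching y values: none (0 points).
  x = 5: rhs = 0, matching y values: 0 (1 points).
  x = 6: rhs = 6, matching y values: none (0 points).
  x = 7: rhs = 4, matching y values: 2, 9 (2 points).
  x = 8: rhs = 0, matching y values: 0 (1 points).
  x = 9: rhs = 0, matching y values: 0 (1 points).
  x = 10: rhs = 10, matching y values: none (0 points).
Total affine count: 7.
Full point count |E(F_11)| = 7 + 1 = 8.
Hasse bound: |8 − (11+1)| = |-4| = 4 ≤ 2√11 ≈ 6.6332 ✓.


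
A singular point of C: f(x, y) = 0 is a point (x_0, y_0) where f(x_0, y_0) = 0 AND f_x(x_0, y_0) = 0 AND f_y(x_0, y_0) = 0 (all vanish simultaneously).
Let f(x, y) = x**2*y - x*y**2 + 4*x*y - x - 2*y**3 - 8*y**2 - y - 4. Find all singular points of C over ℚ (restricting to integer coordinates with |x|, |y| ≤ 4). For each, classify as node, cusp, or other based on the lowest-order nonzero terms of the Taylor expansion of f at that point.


Singular points: {(-3, -1)}; classification: node.

Compute partial derivatives:
  f_x = 2*x*y - y**2 + 4*y - 1.
  f_y = x**2 - 2*x*y + 4*x - 6*y**2 - 16*y - 1.
Scan x_0 ∈ {−4, ..., 4}. For each x_0, f_y(x_0, y) is a polynomial in y; find its integer roots y ∈ {−4, ..., 4}, then test f_x and f at those candidates.
  x = -4: f_y(-4, y) = -6*y**2 - 8*y - 1; no integer root y with |y| ≤ 4.
  x = -3: f_y(-3, y) = -6*y**2 - 10*y - 4; vanishes at y ∈ {-1}. (-3, -1): f_x = 0, f = 0 — SINGULAR.
  x = -2: f_y(-2, y) = -6*y**2 - 12*y - 5; no integer root y with |y| ≤ 4.
  x = -1: f_y(-1, y) = -6*y**2 - 14*y - 4; vanishes at y ∈ {-2}. (-1, -2): f_x = -9 ≠ 0.
  x = 0: f_y(0, y) = -6*y**2 - 16*y - 1; no integer root y with |y| ≤ 4.
  x = 1: f_y(1, y) = -6*y**2 - 18*y + 4; no integer root y with |y| ≤ 4.
  x = 2: f_y(2, y) = -6*y**2 - 20*y + 11; no integer root y with |y| ≤ 4.
  x = 3: f_y(3, y) = -6*y**2 - 22*y + 20; no integer root y with |y| ≤ 4.
  x = 4: f_y(4, y) = -6*y**2 - 24*y + 31; no integer root y with |y| ≤ 4.
Only singular point on the grid: (-3, -1).
Classify: substitute x = -3 + u, y = -1 + v and expand: f = u**2*v - u**2 - u*v**2 - 2*v**3 + v**2.
No constant or linear terms (consistent with a singular point). Quadratic part: -u**2 + v**2. Cubic part: u**2*v - u*v**2 - 2*v**3.
The quadratic part v**2 - u**2 = (v − u)(v + u) splits into two distinct linear factors, so there are two distinct tangent lines y − -1 = ±(x − -3) — this is a node (ordinary double point).
Classification: node.


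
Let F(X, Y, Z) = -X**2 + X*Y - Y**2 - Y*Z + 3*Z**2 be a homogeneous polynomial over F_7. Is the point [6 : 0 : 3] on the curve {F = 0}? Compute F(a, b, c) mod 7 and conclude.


F(6,0,3) ≡ 5 (mod 7); P is NOT on the curve.

Evaluate F(6, 0, 3) term-by-term (mod 7).
  -X**2 ↦ -1·36·1·1 = -36
  X*Y ↦ 1·6·0·1 = 0
  -Y**2 ↦ -1·1·0·1 = 0
  -Y*Z ↦ -1·1·0·3 = 0
  3*Z**2 ↦ 3·1·1·9 = 27
Sum: F(6, 0, 3) = (-36) + (0) + (0) + (0) + (27) = -9.
Reducing mod 7: -9 ≡ 5 (mod 7).
Since F(a, b, c) ≡ 5 ≠ 0 (mod 7), P does NOT lie on the curve.


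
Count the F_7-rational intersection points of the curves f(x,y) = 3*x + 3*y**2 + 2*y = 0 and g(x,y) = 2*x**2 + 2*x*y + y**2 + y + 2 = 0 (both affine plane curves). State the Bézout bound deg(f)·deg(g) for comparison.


Common zeros: {(3, 1), (4, 2)}; count = 2; Bézout bound = 4.

deg(f) = 2, deg(g) = 2, so Bézout bound = 4.
Scan x ∈ F_7. For each x, list the y ∈ F_7 with f(x, y) ≡ 0 and those with g(x, y) ≡ 0 (mod 7); the common zeros in that column are the intersection.
  x = 0: f ≡ 0 at y ∈ {0, 4}; g ≡ 0 at y ∈ {3}; common: ∅.
  x = 1: f ≡ 0 at y ∈ ∅; g ≡ 0 at y ∈ {2}; common: ∅.
  x = 2: f ≡ 0 at y ∈ {5, 6}; g ≡ 0 at y ∈ ∅; common: ∅.
  x = 3: f ≡ 0 at y ∈ {1, 3}; g ≡ 0 at y ∈ {1, 6}; common: {1}.
  x = 4: f ≡ 0 at y ∈ {2}; g ≡ 0 at y ∈ {2, 3}; common: {2}.
  x = 5: f ≡ 0 at y ∈ ∅; g ≡ 0 at y ∈ {4, 6}; common: ∅.
  x = 6: f ≡ 0 at y ∈ ∅; g ≡ 0 at y ∈ ∅; common: ∅.
Collecting: common zeros = {(3, 1), (4, 2)}, so the count is 2.
Comparison with the Bézout bound: 2 ≤ 4 = deg(f)·deg(g), as expected for curves with no common component (the affine F_7-count falls short of the bound because intersections may lie at infinity, over extension fields, or carry multiplicity).


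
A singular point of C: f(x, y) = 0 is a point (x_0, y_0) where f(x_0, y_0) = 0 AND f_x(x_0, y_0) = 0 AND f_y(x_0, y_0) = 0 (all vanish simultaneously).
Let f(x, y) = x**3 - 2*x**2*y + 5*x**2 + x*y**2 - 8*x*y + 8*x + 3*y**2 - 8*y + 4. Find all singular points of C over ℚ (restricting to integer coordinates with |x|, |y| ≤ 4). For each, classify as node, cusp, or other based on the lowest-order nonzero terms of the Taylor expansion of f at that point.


Singular points: {(-2, 0)}; classification: node.

Compute partial derivatives:
  f_x = 3*x**2 - 4*x*y + 10*x + y**2 - 8*y + 8.
  f_y = -2*x**2 + 2*x*y - 8*x + 6*y - 8.
Scan x_0 ∈ {−4, ..., 4}. For each x_0, f_y(x_0, y) is a polynomial in y; find its integer roots y ∈ {−4, ..., 4}, then test f_x and f at those candidates.
  x = -4: f_y(-4, y) = -2*y - 8; vanishes at y ∈ {-4}. (-4, -4): f_x = 0 but f = 4 ≠ 0.
  x = -3: f_y(-3, y) = -2; no integer root y with |y| ≤ 4.
  x = -2: f_y(-2, y) = 2*y; vanishes at y ∈ {0}. (-2, 0): f_x = 0, f = 0 — SINGULAR.
  x = -1: f_y(-1, y) = 4*y - 2; no integer root y with |y| ≤ 4.
  x = 0: f_y(0, y) = 6*y - 8; no integer root y with |y| ≤ 4.
  x = 1: f_y(1, y) = 8*y - 18; no integer root y with |y| ≤ 4.
  x = 2: f_y(2, y) = 10*y - 32; no integer root y with |y| ≤ 4.
  x = 3: f_y(3, y) = 12*y - 50; no integer root y with |y| ≤ 4.
  x = 4: f_y(4, y) = 14*y - 72; no integer root y with |y| ≤ 4.
Only singular point on the grid: (-2, 0).
Classify: substitute x = -2 + u, y = 0 + v and expand: f = u**3 - 2*u**2*v - u**2 + u*v**2 + v**2.
No constant or linear terms (consistent with a singular point). Quadratic part: -u**2 + v**2. Cubic part: u**3 - 2*u**2*v + u*v**2.
The quadratic part v**2 - u**2 = (v − u)(v + u) splits into two distinct linear factors, so there are two distinct tangent lines y − 0 = ±(x − -2) — this is a node (ordinary double point).
Classification: node.


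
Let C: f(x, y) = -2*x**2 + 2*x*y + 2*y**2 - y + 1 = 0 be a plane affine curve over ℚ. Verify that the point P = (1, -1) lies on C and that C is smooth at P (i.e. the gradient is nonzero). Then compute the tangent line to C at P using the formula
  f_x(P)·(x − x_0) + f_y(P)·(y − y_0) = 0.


Tangent line at P: -6*x - 3*y + 3 = 0.

Step 1: f(1, -1) = 0, so P lies on C.
Step 2: partial derivatives
  f_x(x, y) = -4*x + 2*y, f_y(x, y) = 2*x + 4*y - 1.
  f_x(P) = -6, f_y(P) = -3 (gradient nonzero, so P is smooth).
Step 3: tangent line at P: -6·(x − 1) + -3·(y − -1) = 0.
Expanding: -6*x - 3*y + 3 = 0.


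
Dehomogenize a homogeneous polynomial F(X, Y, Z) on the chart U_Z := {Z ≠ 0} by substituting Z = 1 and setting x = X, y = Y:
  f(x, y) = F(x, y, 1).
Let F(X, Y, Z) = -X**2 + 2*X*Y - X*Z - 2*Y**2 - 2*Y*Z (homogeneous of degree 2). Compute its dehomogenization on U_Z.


f(x, y) = -x**2 + 2*x*y - x - 2*y**2 - 2*y

On U_Z we set Z = 1. Each monomial c·X^i·Y^j·Z^k in F becomes c·x^i·y^j·1^k = c·x^i·y^j.
Substituting Z = 1: F(X, Y, 1) = -x**2 + 2*x*y - x - 2*y**2 - 2*y.
Note: deg(f) ≤ deg(F) = 2; strict inequality happens when F is divisible by Z (lost terms).


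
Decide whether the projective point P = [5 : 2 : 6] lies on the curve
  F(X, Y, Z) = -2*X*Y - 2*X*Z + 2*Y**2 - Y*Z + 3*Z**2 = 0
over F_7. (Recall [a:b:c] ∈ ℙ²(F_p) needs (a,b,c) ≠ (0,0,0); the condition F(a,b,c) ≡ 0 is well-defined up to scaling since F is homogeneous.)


F(5,2,6) ≡ 3 (mod 7); P is NOT on the curve.

Evaluate F(5, 2, 6) term-by-term (mod 7).
  -2*X*Y ↦ -2·5·2·1 = -20
  -2*X*Z ↦ -2·5·1·6 = -60
  2*Y**2 ↦ 2·1·4·1 = 8
  -Y*Z ↦ -1·1·2·6 = -12
  3*Z**2 ↦ 3·1·1·36 = 108
Sum: F(5, 2, 6) = (-20) + (-60) + (8) + (-12) + (108) = 24.
Reducing mod 7: 24 ≡ 3 (mod 7).
Since F(a, b, c) ≡ 3 ≠ 0 (mod 7), P does NOT lie on the curve.


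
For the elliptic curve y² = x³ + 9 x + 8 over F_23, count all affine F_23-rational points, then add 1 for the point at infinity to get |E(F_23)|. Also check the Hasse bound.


Affine points = {(0, 10), (0, 13), (1, 8), (1, 15), (3, 4), (3, 19), (4, 4), (4, 19), (6, 5), (6, 18), (7, 0), (9, 6), (9, 17), (11, 9), (11, 14), (12, 2), (12, 21), (14, 7), (14, 16), (16, 4), (16, 19), (19, 0), (20, 0)}; affine count = 23; |E(F_23)| = 24.

Discriminant check: Δ ∝ 4a³ + 27b² = 4·9³ + 27·8² = 4·729 + 27·64 ≡ 21 (mod 23). Nonzero ⇒ E is nonsingular.
For each x ∈ F_23, compute rhs = x³ + 9·x + 8 mod 23, then count y ∈ F_23 with y² ≡ rhs.
  x = 0: rhs = 8, matching y values: 10, 13 (2 points).
  x = 1: rhs = 18, matching y values: 8, 15 (2 points).
  x = 2: rhs = 11, matching y values: none (0 points).
  x = 3: rhs = 16, matching y values: 4, 19 (2 points).
  x = 4: rhs = 16, matching y values: 4, 19 (2 points).
  x = 5: rhs = 17, matching y values: none (0 points).
  x = 6: rhs = 2, matching y values: 5, 18 (2 points).
  x = 7: rhs = 0, matching y values: 0 (1 points).
  x = 8: rhs = 17, matching y values: none (0 points).
  x = 9: rhs = 13, matching y values: 6, 17 (2 points).
  x = 10: rhs = 17, matching y values: none (0 points).
  x = 11: rhs = 12, matching y values: 9, 14 (2 points).
  x = 12: rhs = 4, matching y values: 2, 21 (2 points).
  x = 13: rhs = 22, matching y values: none (0 points).
  x = 14: rhs = 3, matching y values: 7, 16 (2 points).
  x = 15: rhs = 22, matching y values: none (0 points).
  x = 16: rhs = 16, matching y values: 4, 19 (2 points).
  x = 17: rhs = 14, matching y values: none (0 points).
  x = 18: rhs = 22, matching y values: none (0 points).
  x = 19: rhs = 0, matching y values: 0 (1 points).
  x = 20: rhs = 0, matching y values: 0 (1 points).
  x = 21: rhs = 5, matching y values: none (0 points).
  x = 22: rhs = 21, matching y values: none (0 points).
Total affine count: 23.
Full point count |E(F_23)| = 23 + 1 = 24.
Hasse bound: |24 − (23+1)| = |0| = 0 ≤ 2√23 ≈ 9.5917 ✓.


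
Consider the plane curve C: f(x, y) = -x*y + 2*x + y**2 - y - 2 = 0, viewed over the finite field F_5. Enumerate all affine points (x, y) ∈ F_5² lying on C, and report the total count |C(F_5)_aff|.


Affine F_5-points: {(0, 2), (0, 4), (1, 0), (1, 2), (2, 1), (2, 2), (3, 2), (4, 2), (4, 3)}; count = 9.

For each of the 25 pairs (x, y) ∈ F_5², evaluate f(x, y) mod 5. Record the zeros.
  x = 0: [0↦3, 1↦3, 2↦0, 3↦4, 4↦0]  zeros at y ∈ {2, 4}
  x = 1: [0↦0, 1↦4, 2↦0, 3↦3, 4↦3]  zeros at y ∈ {0, 2}
  x = 2: [0↦2, 1↦0, 2↦0, 3↦2, 4↦1]  zeros at y ∈ {1, 2}
  x = 3: [0↦4, 1↦1, 2↦0, 3↦1, 4↦4]  zeros at y ∈ {2}
  x = 4: [0↦1, 1↦2, 2↦0, 3↦0, 4↦2]  zeros at y ∈ {2, 3}
Collecting zeros: affine points = {(0, 2), (0, 4), (1, 0), (1, 2), (2, 1), (2, 2), (3, 2), (4, 2), (4, 3)}.
Total count |C(F_5)_aff| = 9.


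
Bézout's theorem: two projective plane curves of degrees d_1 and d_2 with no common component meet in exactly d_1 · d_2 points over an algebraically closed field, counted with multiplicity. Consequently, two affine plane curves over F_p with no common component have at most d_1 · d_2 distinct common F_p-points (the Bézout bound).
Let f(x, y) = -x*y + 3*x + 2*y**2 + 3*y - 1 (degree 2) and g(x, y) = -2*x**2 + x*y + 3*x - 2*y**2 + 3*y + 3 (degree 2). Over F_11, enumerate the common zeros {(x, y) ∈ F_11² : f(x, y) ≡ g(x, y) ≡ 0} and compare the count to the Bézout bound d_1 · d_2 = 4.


Common zeros: ∅; count = 0; Bézout bound = 4.

deg(f) = 2, deg(g) = 2, so Bézout bound = 4.
Scan x ∈ F_11. For each x, list the y ∈ F_11 with f(x, y) ≡ 0 and those with g(x, y) ≡ 0 (mod 11); the common zeros in that column are the intersection.
  x = 0: f ≡ 0 at y ∈ ∅; g ≡ 0 at y ∈ {9}; common: ∅.
  x = 1: f ≡ 0 at y ∈ ∅; g ≡ 0 at y ∈ {6, 7}; common: ∅.
  x = 2: f ≡ 0 at y ∈ {7, 9}; g ≡ 0 at y ∈ {4}; common: ∅.
  x = 3: f ≡ 0 at y ∈ ∅; g ≡ 0 at y ∈ ∅; common: ∅.
  x = 4: f ≡ 0 at y ∈ {0, 6}; g ≡ 0 at y ∈ {2, 7}; common: ∅.
  x = 5: f ≡ 0 at y ∈ ∅; g ≡ 0 at y ∈ ∅; common: ∅.
  x = 6: f ≡ 0 at y ∈ {8, 10}; g ≡ 0 at y ∈ {1, 9}; common: ∅.
  x = 7: f ≡ 0 at y ∈ ∅; g ≡ 0 at y ∈ {1, 4}; common: ∅.
  x = 8: f ≡ 0 at y ∈ ∅; g ≡ 0 at y ∈ ∅; common: ∅.
  x = 9: f ≡ 0 at y ∈ {1, 2}; g ≡ 0 at y ∈ {0, 6}; common: ∅.
  x = 10: f ≡ 0 at y ∈ {4, 5}; g ≡ 0 at y ∈ ∅; common: ∅.
Collecting: common zeros = ∅, so the count is 0.
Comparison with the Bézout bound: 0 ≤ 4 = deg(f)·deg(g), as expected for curves with no common component (the affine F_11-count falls short of the bound because intersections may lie at infinity, over extension fields, or carry multiplicity).


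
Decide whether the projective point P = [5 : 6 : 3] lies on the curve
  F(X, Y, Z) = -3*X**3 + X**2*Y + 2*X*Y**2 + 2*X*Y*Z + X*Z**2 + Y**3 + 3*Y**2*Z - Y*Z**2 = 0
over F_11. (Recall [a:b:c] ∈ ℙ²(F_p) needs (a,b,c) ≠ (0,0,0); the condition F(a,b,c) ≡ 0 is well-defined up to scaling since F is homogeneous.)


F(5,6,3) ≡ 10 (mod 11); P is NOT on the curve.

Evaluate F(5, 6, 3) term-by-term (mod 11).
  -3*X**3 ↦ -3·125·1·1 = -375
  X**2*Y ↦ 1·25·6·1 = 150
  2*X*Y**2 ↦ 2·5·36·1 = 360
  2*X*Y*Z ↦ 2·5·6·3 = 180
  X*Z**2 ↦ 1·5·1·9 = 45
  Y**3 ↦ 1·1·216·1 = 216
  3*Y**2*Z ↦ 3·1·36·3 = 324
  -Y*Z**2 ↦ -1·1·6·9 = -54
Sum: F(5, 6, 3) = (-375) + (150) + (360) + (180) + (45) + (216) + (324) + (-54) = 846.
Reducing mod 11: 846 ≡ 10 (mod 11).
Since F(a, b, c) ≡ 10 ≠ 0 (mod 11), P does NOT lie on the curve.


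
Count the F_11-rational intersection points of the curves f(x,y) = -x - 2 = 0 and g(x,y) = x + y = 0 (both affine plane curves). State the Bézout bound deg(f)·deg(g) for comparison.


Common zeros: {(9, 2)}; count = 1; Bézout bound = 1.

deg(f) = 1, deg(g) = 1, so Bézout bound = 1.
Scan x ∈ F_11. For each x, list the y ∈ F_11 with f(x, y) ≡ 0 and those with g(x, y) ≡ 0 (mod 11); the common zeros in that column are the intersection.
  x = 0: f ≡ 0 at y ∈ ∅; g ≡ 0 at y ∈ {0}; common: ∅.
  x = 1: f ≡ 0 at y ∈ ∅; g ≡ 0 at y ∈ {10}; common: ∅.
  x = 2: f ≡ 0 at y ∈ ∅; g ≡ 0 at y ∈ {9}; common: ∅.
  x = 3: f ≡ 0 at y ∈ ∅; g ≡ 0 at y ∈ {8}; common: ∅.
  x = 4: f ≡ 0 at y ∈ ∅; g ≡ 0 at y ∈ {7}; common: ∅.
  x = 5: f ≡ 0 at y ∈ ∅; g ≡ 0 at y ∈ {6}; common: ∅.
  x = 6: f ≡ 0 at y ∈ ∅; g ≡ 0 at y ∈ {5}; common: ∅.
  x = 7: f ≡ 0 at y ∈ ∅; g ≡ 0 at y ∈ {4}; common: ∅.
  x = 8: f ≡ 0 at y ∈ ∅; g ≡ 0 at y ∈ {3}; common: ∅.
  x = 9: f ≡ 0 at y ∈ {0, 1, 2, 3, 4, 5, 6, 7, 8, 9, 10}; g ≡ 0 at y ∈ {2}; common: {2}.
  x = 10: f ≡ 0 at y ∈ ∅; g ≡ 0 at y ∈ {1}; common: ∅.
Collecting: common zeros = {(9, 2)}, so the count is 1.
Comparison with the Bézout bound: 1 ≤ 1 = deg(f)·deg(g), as expected for curves with no common component (the bound is attained).


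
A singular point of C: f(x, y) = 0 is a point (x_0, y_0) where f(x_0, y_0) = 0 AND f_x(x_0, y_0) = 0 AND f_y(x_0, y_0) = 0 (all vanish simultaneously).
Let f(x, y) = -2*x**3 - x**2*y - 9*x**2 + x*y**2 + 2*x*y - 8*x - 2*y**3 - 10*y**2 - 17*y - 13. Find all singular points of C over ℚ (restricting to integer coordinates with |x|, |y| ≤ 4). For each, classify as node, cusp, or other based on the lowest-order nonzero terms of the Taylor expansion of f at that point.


Singular points: {(-1, -2)}; classification: node.

Compute partial derivatives:
  f_x = -6*x**2 - 2*x*y - 18*x + y**2 + 2*y - 8.
  f_y = -x**2 + 2*x*y + 2*x - 6*y**2 - 20*y - 17.
Scan x_0 ∈ {−4, ..., 4}. For each x_0, f_y(x_0, y) is a polynomial in y; find its integer roots y ∈ {−4, ..., 4}, then test f_x and f at those candidates.
  x = -4: f_y(-4, y) = -6*y**2 - 28*y - 41; no integer root y with |y| ≤ 4.
  x = -3: f_y(-3, y) = -6*y**2 - 26*y - 32; no integer root y with |y| ≤ 4.
  x = -2: f_y(-2, y) = -6*y**2 - 24*y - 25; no integer root y with |y| ≤ 4.
  x = -1: f_y(-1, y) = -6*y**2 - 22*y - 20; vanishes at y ∈ {-2}. (-1, -2): f_x = 0, f = 0 — SINGULAR.
  x = 0: f_y(0, y) = -6*y**2 - 20*y - 17; no integer root y with |y| ≤ 4.
  x = 1: f_y(1, y) = -6*y**2 - 18*y - 16; no integer root y with |y| ≤ 4.
  x = 2: f_y(2, y) = -6*y**2 - 16*y - 17; no integer root y with |y| ≤ 4.
  x = 3: f_y(3, y) = -6*y**2 - 14*y - 20; no integer root y with |y| ≤ 4.
  x = 4: f_y(4, y) = -6*y**2 - 12*y - 25; no integer root y with |y| ≤ 4.
Only singular point on the grid: (-1, -2).
Classify: substitute x = -1 + u, y = -2 + v and expand: f = -2*u**3 - u**2*v - u**2 + u*v**2 - 2*v**3 + v**2.
No constant or linear terms (consistent with a singular point). Quadratic part: -u**2 + v**2. Cubic part: -2*u**3 - u**2*v + u*v**2 - 2*v**3.
The quadratic part v**2 - u**2 = (v − u)(v + u) splits into two distinct linear factors, so there are two distinct tangent lines y − -2 = ±(x − -1) — this is a node (ordinary double point).
Classification: node.


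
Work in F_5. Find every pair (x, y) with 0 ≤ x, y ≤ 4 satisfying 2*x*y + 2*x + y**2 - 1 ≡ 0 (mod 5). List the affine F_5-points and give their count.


Affine F_5-points: {(0, 1), (0, 4), (1, 4), (2, 2), (2, 4), (3, 0), (3, 4), (4, 3), (4, 4)}; count = 9.

For each of the 25 pairs (x, y) ∈ F_5², evaluate f(x, y) mod 5. Record the zeros.
  x = 0: [0↦4, 1↦0, 2↦3, 3↦3, 4↦0]  zeros at y ∈ {1, 4}
  x = 1: [0↦1, 1↦4, 2↦4, 3↦1, 4↦0]  zeros at y ∈ {4}
  x = 2: [0↦3, 1↦3, 2↦0, 3↦4, 4↦0]  zeros at y ∈ {2, 4}
  x = 3: [0↦0, 1↦2, 2↦1, 3↦2, 4↦0]  zeros at y ∈ {0, 4}
  x = 4: [0↦2, 1↦1, 2↦2, 3↦0, 4↦0]  zeros at y ∈ {3, 4}
Collecting zeros: affine points = {(0, 1), (0, 4), (1, 4), (2, 2), (2, 4), (3, 0), (3, 4), (4, 3), (4, 4)}.
Total count |C(F_5)_aff| = 9.


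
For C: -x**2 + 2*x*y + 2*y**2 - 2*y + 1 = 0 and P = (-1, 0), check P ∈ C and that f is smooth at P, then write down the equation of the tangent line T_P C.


Tangent line at P: 2*x - 4*y + 2 = 0.

Step 1: f(-1, 0) = 0, so P lies on C.
Step 2: partial derivatives
  f_x(x, y) = -2*x + 2*y, f_y(x, y) = 2*x + 4*y - 2.
  f_x(P) = 2, f_y(P) = -4 (gradient nonzero, so P is smooth).
Step 3: tangent line at P: 2·(x − -1) + -4·(y − 0) = 0.
Expanding: 2*x - 4*y + 2 = 0.


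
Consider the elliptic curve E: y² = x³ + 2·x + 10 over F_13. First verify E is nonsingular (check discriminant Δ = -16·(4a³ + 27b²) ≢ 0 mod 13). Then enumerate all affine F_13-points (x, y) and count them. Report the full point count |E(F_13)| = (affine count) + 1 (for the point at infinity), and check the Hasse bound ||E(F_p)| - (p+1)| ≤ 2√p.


Affine points = {(0, 6), (0, 7), (1, 0), (2, 3), (2, 10), (3, 2), (3, 11), (4, 2), (4, 11), (6, 2), (6, 11), (7, 4), (7, 9), (9, 4), (9, 9), (10, 4), (10, 9)}; affine count = 17; |E(F_13)| = 18.

Discriminant check: Δ ∝ 4a³ + 27b² = 4·2³ + 27·10² = 4·8 + 27·100 ≡ 2 (mod 13). Nonzero ⇒ E is nonsingular.
For each x ∈ F_13, compute rhs = x³ + 2·x + 10 mod 13, then count y ∈ F_13 with y² ≡ rhs.
  x = 0: rhs = 10, matching y values: 6, 7 (2 points).
  x = 1: rhs = 0, matching y values: 0 (1 points).
  x = 2: rhs = 9, matching y values: 3, 10 (2 points).
  x = 3: rhs = 4, matching y values: 2, 11 (2 points).
  x = 4: rhs = 4, matching y values: 2, 11 (2 points).
  x = 5: rhs = 2, matching y values: none (0 points).
  x = 6: rhs = 4, matching y values: 2, 11 (2 points).
  x = 7: rhs = 3, matching y values: 4, 9 (2 points).
  x = 8: rhs = 5, matching y values: none (0 points).
  x = 9: rhs = 3, matching y values: 4, 9 (2 points).
  x = 10: rhs = 3, matching y values: 4, 9 (2 points).
  x = 11: rhs = 11, matching y values: none (0 points).
  x = 12: rhs = 7, matching y values: none (0 points).
Total affine count: 17.
Full point count |E(F_13)| = 17 + 1 = 18.
Hasse bound: |18 − (13+1)| = |4| = 4 ≤ 2√13 ≈ 7.2111 ✓.


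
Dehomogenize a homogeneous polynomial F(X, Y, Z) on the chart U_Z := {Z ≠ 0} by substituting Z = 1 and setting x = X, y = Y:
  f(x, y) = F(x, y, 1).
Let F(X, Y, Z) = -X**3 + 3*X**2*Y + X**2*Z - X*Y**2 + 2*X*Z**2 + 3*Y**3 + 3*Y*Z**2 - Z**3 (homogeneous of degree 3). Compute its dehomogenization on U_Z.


f(x, y) = -x**3 + 3*x**2*y + x**2 - x*y**2 + 2*x + 3*y**3 + 3*y - 1

On U_Z we set Z = 1. Each monomial c·X^i·Y^j·Z^k in F becomes c·x^i·y^j·1^k = c·x^i·y^j.
Substituting Z = 1: F(X, Y, 1) = -x**3 + 3*x**2*y + x**2 - x*y**2 + 2*x + 3*y**3 + 3*y - 1.
Note: deg(f) ≤ deg(F) = 3; strict inequality happens when F is divisible by Z (lost terms).


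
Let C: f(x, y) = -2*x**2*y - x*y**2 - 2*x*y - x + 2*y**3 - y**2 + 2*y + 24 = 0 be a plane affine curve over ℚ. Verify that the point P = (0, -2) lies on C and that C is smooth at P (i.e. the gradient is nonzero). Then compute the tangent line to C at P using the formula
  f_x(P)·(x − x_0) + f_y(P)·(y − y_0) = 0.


Tangent line at P: -x + 30*y + 60 = 0.

Step 1: f(0, -2) = 0, so P lies on C.
Step 2: partial derivatives
  f_x(x, y) = -4*x*y - y**2 - 2*y - 1, f_y(x, y) = -2*x**2 - 2*x*y - 2*x + 6*y**2 - 2*y + 2.
  f_x(P) = -1, f_y(P) = 30 (gradient nonzero, so P is smooth).
Step 3: tangent line at P: -1·(x − 0) + 30·(y − -2) = 0.
Expanding: -x + 30*y + 60 = 0.


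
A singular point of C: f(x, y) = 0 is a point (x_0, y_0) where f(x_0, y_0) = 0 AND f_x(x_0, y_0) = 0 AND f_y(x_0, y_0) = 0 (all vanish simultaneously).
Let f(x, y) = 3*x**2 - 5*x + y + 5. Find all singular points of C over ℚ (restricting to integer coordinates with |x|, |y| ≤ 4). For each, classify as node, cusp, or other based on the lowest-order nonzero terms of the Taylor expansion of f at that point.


No singular points in the scanned grid; C is smooth there.

Compute partial derivatives:
  f_x = 6*x - 5.
  f_y = 1.
f_y = 1 is a nonzero constant, so f_y never vanishes: no point (x, y) can satisfy f = f_x = f_y = 0. In particular no (x, y) ∈ {−4, ..., 4}² is singular; the curve is smooth.


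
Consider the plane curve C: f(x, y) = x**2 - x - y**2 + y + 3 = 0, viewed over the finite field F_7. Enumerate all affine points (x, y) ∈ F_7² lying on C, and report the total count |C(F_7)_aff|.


Affine F_7-points: {(2, 4), (3, 2), (3, 6), (5, 2), (5, 6), (6, 4)}; count = 6.

For each of the 49 pairs (x, y) ∈ F_7², evaluate f(x, y) mod 7. Record the zeros.
  x = 0: [0↦3, 1↦3, 2↦1, 3↦4, 4↦5, 5↦4, 6↦1]  zeros at y ∈ ∅
  x = 1: [0↦3, 1↦3, 2↦1, 3↦4, 4↦5, 5↦4, 6↦1]  zeros at y ∈ ∅
  x = 2: [0↦5, 1↦5, 2↦3, 3↦6, 4↦0, 5↦6, 6↦3]  zeros at y ∈ {4}
  x = 3: [0↦2, 1↦2, 2↦0, 3↦3, 4↦4, 5↦3, 6↦0]  zeros at y ∈ {2, 6}
  x = 4: [0↦1, 1↦1, 2↦6, 3↦2, 4↦3, 5↦2, 6↦6]  zeros at y ∈ ∅
  x = 5: [0↦2, 1↦2, 2↦0, 3↦3, 4↦4, 5↦3, 6↦0]  zeros at y ∈ {2, 6}
  x = 6: [0↦5, 1↦5, 2↦3, 3↦6, 4↦0, 5↦6, 6↦3]  zeros at y ∈ {4}
Collecting zeros: affine points = {(2, 4), (3, 2), (3, 6), (5, 2), (5, 6), (6, 4)}.
Total count |C(F_7)_aff| = 6.


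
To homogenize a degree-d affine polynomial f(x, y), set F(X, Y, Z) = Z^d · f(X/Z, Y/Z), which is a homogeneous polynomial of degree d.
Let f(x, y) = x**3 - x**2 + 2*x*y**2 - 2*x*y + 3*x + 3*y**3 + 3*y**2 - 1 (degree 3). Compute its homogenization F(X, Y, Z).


F(X, Y, Z) = X**3 - X**2*Z + 2*X*Y**2 - 2*X*Y*Z + 3*X*Z**2 + 3*Y**3 + 3*Y**2*Z - Z**3

deg(f) = 3.
Substitute x = X/Z, y = Y/Z into f, then multiply by Z^3.
  monomial 1·x^3·y^0 ↦ 1·X^3·Y^0·Z^0.
  monomial -1·x^2·y^0 ↦ -1·X^2·Y^0·Z^1.
  monomial 2·x^1·y^2 ↦ 2·X^1·Y^2·Z^0.
  monomial -2·x^1·y^1 ↦ -2·X^1·Y^1·Z^1.
  monomial 3·x^1·y^0 ↦ 3·X^1·Y^0·Z^2.
  monomial 3·x^0·y^3 ↦ 3·X^0·Y^3·Z^0.
  monomial 3·x^0·y^2 ↦ 3·X^0·Y^2·Z^1.
  monomial -1·x^0·y^0 ↦ -1·X^0·Y^0·Z^3.
Collecting: F(X, Y, Z) = X**3 - X**2*Z + 2*X*Y**2 - 2*X*Y*Z + 3*X*Z**2 + 3*Y**3 + 3*Y**2*Z - Z**3.


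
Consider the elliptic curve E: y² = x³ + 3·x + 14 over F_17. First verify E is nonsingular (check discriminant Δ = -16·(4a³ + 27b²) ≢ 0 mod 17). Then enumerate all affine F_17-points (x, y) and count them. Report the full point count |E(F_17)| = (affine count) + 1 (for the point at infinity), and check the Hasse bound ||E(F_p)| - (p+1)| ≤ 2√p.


Affine points = {(1, 1), (1, 16), (3, 4), (3, 13), (5, 1), (5, 16), (7, 2), (7, 15), (11, 1), (11, 16), (15, 0)}; affine count = 11; |E(F_17)| = 12.

Discriminant check: Δ ∝ 4a³ + 27b² = 4·3³ + 27·14² = 4·27 + 27·196 ≡ 11 (mod 17). Nonzero ⇒ E is nonsingular.
For each x ∈ F_17, compute rhs = x³ + 3·x + 14 mod 17, then count y ∈ F_17 with y² ≡ rhs.
  x = 0: rhs = 14, matching y values: none (0 points).
  x = 1: rhs = 1, matching y values: 1, 16 (2 points).
  x = 2: rhs = 11, matching y values: none (0 points).
  x = 3: rhs = 16, matching y values: 4, 13 (2 points).
  x = 4: rhs = 5, matching y values: none (0 points).
  x = 5: rhs = 1, matching y values: 1, 16 (2 points).
  x = 6: rhs = 10, matching y values: none (0 points).
  x = 7: rhs = 4, matching y values: 2, 15 (2 points).
  x = 8: rhs = 6, matching y values: none (0 points).
  x = 9: rhs = 5, matching y values: none (0 points).
  x = 10: rhs = 7, matching y values: none (0 points).
  x = 11: rhs = 1, matching y values: 1, 16 (2 points).
  x = 12: rhs = 10, matching y values: none (0 points).
  x = 13: rhs = 6, matching y values: none (0 points).
  x = 14: rhs = 12, matching y values: none (0 points).
  x = 15: rhs = 0, matching y values: 0 (1 points).
  x = 16: rhs = 10, matching y values: none (0 points).
Total affine count: 11.
Full point count |E(F_17)| = 11 + 1 = 12.
Hasse bound: |12 − (17+1)| = |-6| = 6 ≤ 2√17 ≈ 8.2462 ✓.


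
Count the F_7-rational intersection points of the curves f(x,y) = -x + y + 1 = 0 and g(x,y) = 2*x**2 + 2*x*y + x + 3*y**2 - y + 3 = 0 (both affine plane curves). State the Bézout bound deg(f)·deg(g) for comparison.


Common zeros: {(0, 6)}; count = 1; Bézout bound = 2.

deg(f) = 1, deg(g) = 2, so Bézout bound = 2.
Scan x ∈ F_7. For each x, list the y ∈ F_7 with f(x, y) ≡ 0 and those with g(x, y) ≡ 0 (mod 7); the common zeros in that column are the intersection.
  x = 0: f ≡ 0 at y ∈ {6}; g ≡ 0 at y ∈ {6}; common: {6}.
  x = 1: f ≡ 0 at y ∈ {0}; g ≡ 0 at y ∈ ∅; common: ∅.
  x = 2: f ≡ 0 at y ∈ {1}; g ≡ 0 at y ∈ {3}; common: ∅.
  x = 3: f ≡ 0 at y ∈ {2}; g ≡ 0 at y ∈ ∅; common: ∅.
  x = 4: f ≡ 0 at y ∈ {3}; g ≡ 0 at y ∈ {1, 6}; common: ∅.
  x = 5: f ≡ 0 at y ∈ {4}; g ≡ 0 at y ∈ {1, 3}; common: ∅.
  x = 6: f ≡ 0 at y ∈ {5}; g ≡ 0 at y ∈ ∅; common: ∅.
Collecting: common zeros = {(0, 6)}, so the count is 1.
Comparison with the Bézout bound: 1 ≤ 2 = deg(f)·deg(g), as expected for curves with no common component (the affine F_7-count falls short of the bound because intersections may lie at infinity, over extension fields, or carry multiplicity).


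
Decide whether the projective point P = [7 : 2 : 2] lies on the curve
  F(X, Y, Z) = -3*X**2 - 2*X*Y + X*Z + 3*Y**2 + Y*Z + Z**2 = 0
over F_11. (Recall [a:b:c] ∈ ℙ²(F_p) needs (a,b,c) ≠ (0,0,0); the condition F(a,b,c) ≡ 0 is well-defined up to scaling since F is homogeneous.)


F(7,2,2) ≡ 2 (mod 11); P is NOT on the curve.

Evaluate F(7, 2, 2) term-by-term (mod 11).
  -3*X**2 ↦ -3·49·1·1 = -147
  -2*X*Y ↦ -2·7·2·1 = -28
  X*Z ↦ 1·7·1·2 = 14
  3*Y**2 ↦ 3·1·4·1 = 12
  Y*Z ↦ 1·1·2·2 = 4
  Z**2 ↦ 1·1·1·4 = 4
Sum: F(7, 2, 2) = (-147) + (-28) + (14) + (12) + (4) + (4) = -141.
Reducing mod 11: -141 ≡ 2 (mod 11).
Since F(a, b, c) ≡ 2 ≠ 0 (mod 11), P does NOT lie on the curve.


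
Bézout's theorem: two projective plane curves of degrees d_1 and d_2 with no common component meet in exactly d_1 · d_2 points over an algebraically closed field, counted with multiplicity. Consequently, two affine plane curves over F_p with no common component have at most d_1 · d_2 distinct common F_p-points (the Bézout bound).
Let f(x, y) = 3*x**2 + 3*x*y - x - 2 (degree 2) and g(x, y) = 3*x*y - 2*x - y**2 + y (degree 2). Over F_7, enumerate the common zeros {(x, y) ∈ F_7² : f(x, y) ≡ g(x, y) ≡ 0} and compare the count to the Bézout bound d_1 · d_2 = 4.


Common zeros: ∅; count = 0; Bézout bound = 4.

deg(f) = 2, deg(g) = 2, so Bézout bound = 4.
Scan x ∈ F_7. For each x, list the y ∈ F_7 with f(x, y) ≡ 0 and those with g(x, y) ≡ 0 (mod 7); the common zeros in that column are the intersection.
  x = 0: f ≡ 0 at y ∈ ∅; g ≡ 0 at y ∈ {0, 1}; common: ∅.
  x = 1: f ≡ 0 at y ∈ {0}; g ≡ 0 at y ∈ {5, 6}; common: ∅.
  x = 2: f ≡ 0 at y ∈ {1}; g ≡ 0 at y ∈ ∅; common: ∅.
  x = 3: f ≡ 0 at y ∈ {3}; g ≡ 0 at y ∈ ∅; common: ∅.
  x = 4: f ≡ 0 at y ∈ {0}; g ≡ 0 at y ∈ {2, 4}; common: ∅.
  x = 5: f ≡ 0 at y ∈ {2}; g ≡ 0 at y ∈ ∅; common: ∅.
  x = 6: f ≡ 0 at y ∈ {3}; g ≡ 0 at y ∈ ∅; common: ∅.
Collecting: common zeros = ∅, so the count is 0.
Comparison with the Bézout bound: 0 ≤ 4 = deg(f)·deg(g), as expected for curves with no common component (the affine F_7-count falls short of the bound because intersections may lie at infinity, over extension fields, or carry multiplicity).


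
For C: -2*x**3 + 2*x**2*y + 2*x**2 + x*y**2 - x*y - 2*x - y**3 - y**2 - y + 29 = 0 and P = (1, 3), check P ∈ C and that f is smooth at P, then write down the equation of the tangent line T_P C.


Tangent line at P: 14*x - 27*y + 67 = 0.

Step 1: f(1, 3) = 0, so P lies on C.
Step 2: partial derivatives
  f_x(x, y) = -6*x**2 + 4*x*y + 4*x + y**2 - y - 2, f_y(x, y) = 2*x**2 + 2*x*y - x - 3*y**2 - 2*y - 1.
  f_x(P) = 14, f_y(P) = -27 (gradient nonzero, so P is smooth).
Step 3: tangent line at P: 14·(x − 1) + -27·(y − 3) = 0.
Expanding: 14*x - 27*y + 67 = 0.


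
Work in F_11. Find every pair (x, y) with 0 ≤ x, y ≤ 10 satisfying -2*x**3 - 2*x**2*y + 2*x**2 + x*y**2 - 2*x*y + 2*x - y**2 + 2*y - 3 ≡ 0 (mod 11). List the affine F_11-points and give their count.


Affine F_11-points: {(0, 4), (0, 9), (1, 5), (3, 0), (6, 2), (6, 10)}; count = 6.

For each of the 121 pairs (x, y) ∈ F_11², evaluate f(x, y) mod 11. Record the zeros.
  x = 0: [0↦8, 1↦9, 2↦8, 3↦5, 4↦0, 5↦4, 6↦6, 7↦6, 8↦4, 9↦0, 10↦5]  zeros at y ∈ {4, 9}
  x = 1: [0↦10, 1↦8, 2↦6, 3↦4, 4↦2, 5↦0, 6↦9, 7↦7, 8↦5, 9↦3, 10↦1]  zeros at y ∈ {5}
  x = 2: [0↦4, 1↦6, 2↦10, 3↦5, 4↦2, 5↦1, 6↦2, 7↦5, 8↦10, 9↦6, 10↦4]  zeros at y ∈ ∅
  x = 3: [0↦0, 1↦2, 2↦8, 3↦7, 4↦10, 5↦6, 6↦6, 7↦10, 8↦7, 9↦8, 10↦2]  zeros at y ∈ {0}
  x = 4: [0↦8, 1↦6, 2↦10, 3↦9, 4↦3, 5↦3, 6↦9, 7↦10, 8↦6, 9↦8, 10↦5]  zeros at y ∈ ∅
  x = 5: [0↦5, 1↦6, 2↦4, 3↦10, 4↦2, 5↦2, 6↦10, 7↦4, 8↦6, 9↦5, 10↦1]  zeros at y ∈ ∅
  x = 6: [0↦1, 1↦1, 2↦0, 3↦9, 4↦6, 5↦2, 6↦8, 7↦2, 8↦6, 9↦9, 10↦0]  zeros at y ∈ {2, 10}
  x = 7: [0↦6, 1↦1, 2↦8, 3↦5, 4↦3, 5↦2, 6↦2, 7↦3, 8↦5, 9↦8, 10↦1]  zeros at y ∈ ∅
  x = 8: [0↦8, 1↦5, 2↦5, 3↦8, 4↦3, 5↦1, 6↦2, 7↦6, 8↦2, 9↦1, 10↦3]  zeros at y ∈ ∅
  x = 9: [0↦6, 1↦1, 2↦1, 3↦6, 4↦5, 5↦9, 6↦7, 7↦10, 8↦7, 9↦9, 10↦5]  zeros at y ∈ ∅
  x = 10: [0↦10, 1↦10, 2↦6, 3↦9, 4↦8, 5↦3, 6↦5, 7↦3, 8↦8, 9↦9, 10↦6]  zeros at y ∈ ∅
Collecting zeros: affine points = {(0, 4), (0, 9), (1, 5), (3, 0), (6, 2), (6, 10)}.
Total count |C(F_11)_aff| = 6.


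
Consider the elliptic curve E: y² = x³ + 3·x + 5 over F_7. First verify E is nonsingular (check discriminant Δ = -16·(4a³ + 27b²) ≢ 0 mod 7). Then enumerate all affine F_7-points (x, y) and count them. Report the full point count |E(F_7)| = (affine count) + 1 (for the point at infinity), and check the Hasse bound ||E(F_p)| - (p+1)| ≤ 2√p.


Affine points = {(1, 3), (1, 4), (4, 2), (4, 5), (6, 1), (6, 6)}; affine count = 6; |E(F_7)| = 7.

Discriminant check: Δ ∝ 4a³ + 27b² = 4·3³ + 27·5² = 4·27 + 27·25 ≡ 6 (mod 7). Nonzero ⇒ E is nonsingular.
For each x ∈ F_7, compute rhs = x³ + 3·x + 5 mod 7, then count y ∈ F_7 with y² ≡ rhs.
  x = 0: rhs = 5, matching y values: none (0 points).
  x = 1: rhs = 2, matching y values: 3, 4 (2 points).
  x = 2: rhs = 5, matching y values: none (0 points).
  x = 3: rhs = 6, matching y values: none (0 points).
  x = 4: rhs = 4, matching y values: 2, 5 (2 points).
  x = 5: rhs = 5, matching y values: none (0 points).
  x = 6: rhs = 1, matching y values: 1, 6 (2 points).
Total affine count: 6.
Full point count |E(F_7)| = 6 + 1 = 7.
Hasse bound: |7 − (7+1)| = |-1| = 1 ≤ 2√7 ≈ 5.2915 ✓.


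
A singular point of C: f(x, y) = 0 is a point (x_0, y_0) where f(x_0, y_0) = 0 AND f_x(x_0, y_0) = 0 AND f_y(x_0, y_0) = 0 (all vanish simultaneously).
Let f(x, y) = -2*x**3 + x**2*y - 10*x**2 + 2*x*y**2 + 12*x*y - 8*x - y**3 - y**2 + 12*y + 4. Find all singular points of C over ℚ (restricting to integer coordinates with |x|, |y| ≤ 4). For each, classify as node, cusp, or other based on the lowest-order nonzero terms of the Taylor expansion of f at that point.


Singular points: {(-2, -2)}; classification: cusp.

Compute partial derivatives:
  f_x = -6*x**2 + 2*x*y - 20*x + 2*y**2 + 12*y - 8.
  f_y = x**2 + 4*x*y + 12*x - 3*y**2 - 2*y + 12.
Scan x_0 ∈ {−4, ..., 4}. For each x_0, f_y(x_0, y) is a polynomial in y; find its integer roots y ∈ {−4, ..., 4}, then test f_x and f at those candidates.
  x = -4: f_y(-4, y) = -3*y**2 - 18*y - 20; no integer root y with |y| ≤ 4.
  x = -3: f_y(-3, y) = -3*y**2 - 14*y - 15; vanishes at y ∈ {-3}. (-3, -3): f_x = -2 ≠ 0.
  x = -2: f_y(-2, y) = -3*y**2 - 10*y - 8; vanishes at y ∈ {-2}. (-2, -2): f_x = 0, f = 0 — SINGULAR.
  x = -1: f_y(-1, y) = -3*y**2 - 6*y + 1; no integer root y with |y| ≤ 4.
  x = 0: f_y(0, y) = -3*y**2 - 2*y + 12; no integer root y with |y| ≤ 4.
  x = 1: f_y(1, y) = -3*y**2 + 2*y + 25; no integer root y with |y| ≤ 4.
  x = 2: f_y(2, y) = -3*y**2 + 6*y + 40; no integer root y with |y| ≤ 4.
  x = 3: f_y(3, y) = -3*y**2 + 10*y + 57; vanishes at y ∈ {-3}. (3, -3): f_x = -158 ≠ 0.
  x = 4: f_y(4, y) = -3*y**2 + 14*y + 76; no integer root y with |y| ≤ 4.
Only singular point on the grid: (-2, -2).
Classify: substitute x = -2 + u, y = -2 + v and expand: f = -2*u**3 + u**2*v + 2*u*v**2 - v**3 + v**2.
No constant or linear terms (consistent with a singular point). Quadratic part: v**2. Cubic part: -2*u**3 + u**2*v + 2*u*v**2 - v**3.
The quadratic part v**2 is a perfect square, so there is a single (double) tangent line v = 0, i.e. y = -2. Restricting the cubic part to that line (v = 0) leaves -2*u**3 ≠ 0, so f is not divisible by v and the branch is v² ≈ 2*u**3 to lowest order — this is a cusp.
Classification: cusp.


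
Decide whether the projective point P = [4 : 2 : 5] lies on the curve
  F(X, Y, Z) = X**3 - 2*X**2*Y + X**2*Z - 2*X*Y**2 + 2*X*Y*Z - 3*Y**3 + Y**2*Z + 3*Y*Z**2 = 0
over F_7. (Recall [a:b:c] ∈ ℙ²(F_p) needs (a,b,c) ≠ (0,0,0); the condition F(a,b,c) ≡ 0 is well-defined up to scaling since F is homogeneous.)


F(4,2,5) ≡ 1 (mod 7); P is NOT on the curve.

Evaluate F(4, 2, 5) term-by-term (mod 7).
  X**3 ↦ 1·64·1·1 = 64
  -2*X**2*Y ↦ -2·16·2·1 = -64
  X**2*Z ↦ 1·16·1·5 = 80
  -2*X*Y**2 ↦ -2·4·4·1 = -32
  2*X*Y*Z ↦ 2·4·2·5 = 80
  -3*Y**3 ↦ -3·1·8·1 = -24
  Y**2*Z ↦ 1·1·4·5 = 20
  3*Y*Z**2 ↦ 3·1·2·25 = 150
Sum: F(4, 2, 5) = (64) + (-64) + (80) + (-32) + (80) + (-24) + (20) + (150) = 274.
Reducing mod 7: 274 ≡ 1 (mod 7).
Since F(a, b, c) ≡ 1 ≠ 0 (mod 7), P does NOT lie on the curve.
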